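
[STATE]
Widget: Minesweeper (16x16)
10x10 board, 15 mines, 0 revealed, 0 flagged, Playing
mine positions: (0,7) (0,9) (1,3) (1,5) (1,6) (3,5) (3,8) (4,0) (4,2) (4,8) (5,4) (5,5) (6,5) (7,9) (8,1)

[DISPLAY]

■■■■■■■■■■      
■■■■■■■■■■      
■■■■■■■■■■      
■■■■■■■■■■      
■■■■■■■■■■      
■■■■■■■■■■      
■■■■■■■■■■      
■■■■■■■■■■      
■■■■■■■■■■      
■■■■■■■■■■      
                
                
                
                
                
                


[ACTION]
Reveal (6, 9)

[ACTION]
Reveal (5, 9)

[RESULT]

■■■■■■■■■■      
■■■■■■■■■■      
■■■■■■■■■■      
■■■■■■■■■■      
■■■■■■■■■■      
■■■■■■■■■1      
■■■■■■■■■1      
■■■■■■■■■■      
■■■■■■■■■■      
■■■■■■■■■■      
                
                
                
                
                
                


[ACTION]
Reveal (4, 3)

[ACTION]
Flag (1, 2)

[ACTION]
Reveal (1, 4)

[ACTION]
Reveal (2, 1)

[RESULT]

  1■■■■■■■      
  1■2■■■■■      
  1■■■■■■■      
121■■■■■■■      
■■■2■■■■■■      
■■■■■■■■■1      
■■■■■■■■■1      
■■■■■■■■■■      
■■■■■■■■■■      
■■■■■■■■■■      
                
                
                
                
                
                


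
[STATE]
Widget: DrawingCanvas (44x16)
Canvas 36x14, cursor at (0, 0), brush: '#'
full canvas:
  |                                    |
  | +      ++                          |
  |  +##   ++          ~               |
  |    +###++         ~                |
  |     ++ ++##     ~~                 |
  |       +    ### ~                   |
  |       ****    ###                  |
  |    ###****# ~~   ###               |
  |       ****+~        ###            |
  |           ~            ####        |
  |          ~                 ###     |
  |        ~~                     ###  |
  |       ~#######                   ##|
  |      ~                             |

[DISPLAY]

+                                           
 +      ++                                  
  +##   ++          ~                       
    +###++         ~                        
     ++ ++##     ~~                         
       +    ### ~                           
       ****    ###                          
    ###****# ~~   ###                       
       ****+~        ###                    
           ~            ####                
          ~                 ###             
        ~~                     ###          
       ~#######                   ##        
      ~                                     
                                            
                                            


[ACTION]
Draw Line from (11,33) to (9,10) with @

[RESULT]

+                                           
 +      ++                                  
  +##   ++          ~                       
    +###++         ~                        
     ++ ++##     ~~                         
       +    ### ~                           
       ****    ###                          
    ###****# ~~   ###                       
       ****+~        ###                    
          @@@@@@        ####                
          ~     @@@@@@@@@@@@###             
        ~~                  @@@@@@          
       ~#######                   ##        
      ~                                     
                                            
                                            


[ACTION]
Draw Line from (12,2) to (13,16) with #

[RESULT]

+                                           
 +      ++                                  
  +##   ++          ~                       
    +###++         ~                        
     ++ ++##     ~~                         
       +    ### ~                           
       ****    ###                          
    ###****# ~~   ###                       
       ****+~        ###                    
          @@@@@@        ####                
          ~     @@@@@@@@@@@@###             
        ~~                  @@@@@@          
  #############                   ##        
      ~   #######                           
                                            
                                            


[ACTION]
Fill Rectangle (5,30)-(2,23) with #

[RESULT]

+                                           
 +      ++                                  
  +##   ++          ~  ########             
    +###++         ~   ########             
     ++ ++##     ~~    ########             
       +    ### ~      ########             
       ****    ###                          
    ###****# ~~   ###                       
       ****+~        ###                    
          @@@@@@        ####                
          ~     @@@@@@@@@@@@###             
        ~~                  @@@@@@          
  #############                   ##        
      ~   #######                           
                                            
                                            


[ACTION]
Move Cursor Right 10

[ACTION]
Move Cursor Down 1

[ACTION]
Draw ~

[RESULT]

                                            
 +      ++~                                 
  +##   ++          ~  ########             
    +###++         ~   ########             
     ++ ++##     ~~    ########             
       +    ### ~      ########             
       ****    ###                          
    ###****# ~~   ###                       
       ****+~        ###                    
          @@@@@@        ####                
          ~     @@@@@@@@@@@@###             
        ~~                  @@@@@@          
  #############                   ##        
      ~   #######                           
                                            
                                            


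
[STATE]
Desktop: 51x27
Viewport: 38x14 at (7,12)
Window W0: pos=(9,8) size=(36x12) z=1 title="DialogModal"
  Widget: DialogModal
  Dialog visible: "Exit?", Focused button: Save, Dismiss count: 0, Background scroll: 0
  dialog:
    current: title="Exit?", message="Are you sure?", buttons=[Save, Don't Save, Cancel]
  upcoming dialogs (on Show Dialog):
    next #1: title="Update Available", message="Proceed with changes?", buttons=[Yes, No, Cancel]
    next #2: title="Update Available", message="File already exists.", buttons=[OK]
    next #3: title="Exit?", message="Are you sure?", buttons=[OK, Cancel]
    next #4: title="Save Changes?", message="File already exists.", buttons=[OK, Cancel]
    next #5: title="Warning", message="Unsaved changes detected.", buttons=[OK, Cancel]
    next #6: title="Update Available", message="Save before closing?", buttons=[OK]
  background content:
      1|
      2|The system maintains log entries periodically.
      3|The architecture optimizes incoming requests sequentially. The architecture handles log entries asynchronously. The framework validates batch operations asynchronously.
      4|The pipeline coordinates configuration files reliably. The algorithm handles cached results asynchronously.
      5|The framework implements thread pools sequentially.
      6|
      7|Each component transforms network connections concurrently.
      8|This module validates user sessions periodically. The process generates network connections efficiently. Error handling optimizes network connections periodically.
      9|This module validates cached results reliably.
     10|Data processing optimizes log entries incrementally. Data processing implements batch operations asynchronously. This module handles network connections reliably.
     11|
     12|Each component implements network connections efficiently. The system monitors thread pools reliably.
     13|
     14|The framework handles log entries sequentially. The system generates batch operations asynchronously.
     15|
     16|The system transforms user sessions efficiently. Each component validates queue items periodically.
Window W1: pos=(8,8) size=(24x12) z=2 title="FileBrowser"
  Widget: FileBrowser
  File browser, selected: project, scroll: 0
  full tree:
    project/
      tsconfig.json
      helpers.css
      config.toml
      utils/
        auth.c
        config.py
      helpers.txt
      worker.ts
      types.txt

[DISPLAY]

 ┃    tsconfig.json     ┃─────────┐ p┃
 ┃    helpers.css       ┃         │in┃
 ┃    config.toml       ┃?        │ra┃
 ┃    [+] utils/        ┃  Cancel │po┃
 ┃    helpers.txt       ┃─────────┘  ┃
 ┃    worker.ts         ┃rms network ┃
 ┃    types.txt         ┃user session┃
 ┗━━━━━━━━━━━━━━━━━━━━━━┛━━━━━━━━━━━━┛
                                      
                                      
                                      
                                      
                                      
                                      


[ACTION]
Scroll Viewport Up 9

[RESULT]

                                      
                                      
                                      
                                      
                                      
 ┏━━━━━━━━━━━━━━━━━━━━━━┓━━━━━━━━━━━━┓
 ┃ FileBrowser          ┃            ┃
 ┠──────────────────────┨────────────┨
 ┃> [-] project/        ┃            ┃
 ┃    tsconfig.json     ┃─────────┐ p┃
 ┃    helpers.css       ┃         │in┃
 ┃    config.toml       ┃?        │ra┃
 ┃    [+] utils/        ┃  Cancel │po┃
 ┃    helpers.txt       ┃─────────┘  ┃


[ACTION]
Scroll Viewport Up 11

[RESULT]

                                      
                                      
                                      
                                      
                                      
                                      
                                      
                                      
 ┏━━━━━━━━━━━━━━━━━━━━━━┓━━━━━━━━━━━━┓
 ┃ FileBrowser          ┃            ┃
 ┠──────────────────────┨────────────┨
 ┃> [-] project/        ┃            ┃
 ┃    tsconfig.json     ┃─────────┐ p┃
 ┃    helpers.css       ┃         │in┃


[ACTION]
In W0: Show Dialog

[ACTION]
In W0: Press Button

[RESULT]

                                      
                                      
                                      
                                      
                                      
                                      
                                      
                                      
 ┏━━━━━━━━━━━━━━━━━━━━━━┓━━━━━━━━━━━━┓
 ┃ FileBrowser          ┃            ┃
 ┠──────────────────────┨────────────┨
 ┃> [-] project/        ┃            ┃
 ┃    tsconfig.json     ┃og entries p┃
 ┃    helpers.css       ┃izes incomin┃


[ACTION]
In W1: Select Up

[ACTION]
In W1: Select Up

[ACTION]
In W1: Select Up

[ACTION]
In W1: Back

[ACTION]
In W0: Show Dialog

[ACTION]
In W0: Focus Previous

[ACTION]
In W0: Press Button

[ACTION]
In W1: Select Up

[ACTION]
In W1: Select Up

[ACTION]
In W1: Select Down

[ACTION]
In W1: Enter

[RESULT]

                                      
                                      
                                      
                                      
                                      
                                      
                                      
                                      
 ┏━━━━━━━━━━━━━━━━━━━━━━┓━━━━━━━━━━━━┓
 ┃ FileBrowser          ┃            ┃
 ┠──────────────────────┨────────────┨
 ┃  [-] project/        ┃            ┃
 ┃  > tsconfig.json     ┃og entries p┃
 ┃    helpers.css       ┃izes incomin┃


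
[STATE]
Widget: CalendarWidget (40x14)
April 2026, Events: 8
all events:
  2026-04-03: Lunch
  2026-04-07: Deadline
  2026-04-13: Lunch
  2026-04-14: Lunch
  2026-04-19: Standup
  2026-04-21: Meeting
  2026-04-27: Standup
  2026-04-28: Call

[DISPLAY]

               April 2026               
Mo Tu We Th Fr Sa Su                    
       1  2  3*  4  5                   
 6  7*  8  9 10 11 12                   
13* 14* 15 16 17 18 19*                 
20 21* 22 23 24 25 26                   
27* 28* 29 30                           
                                        
                                        
                                        
                                        
                                        
                                        
                                        


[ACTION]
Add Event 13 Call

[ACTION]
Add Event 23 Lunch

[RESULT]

               April 2026               
Mo Tu We Th Fr Sa Su                    
       1  2  3*  4  5                   
 6  7*  8  9 10 11 12                   
13* 14* 15 16 17 18 19*                 
20 21* 22 23* 24 25 26                  
27* 28* 29 30                           
                                        
                                        
                                        
                                        
                                        
                                        
                                        


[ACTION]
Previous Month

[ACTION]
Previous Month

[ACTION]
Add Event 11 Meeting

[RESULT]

             February 2026              
Mo Tu We Th Fr Sa Su                    
                   1                    
 2  3  4  5  6  7  8                    
 9 10 11* 12 13 14 15                   
16 17 18 19 20 21 22                    
23 24 25 26 27 28                       
                                        
                                        
                                        
                                        
                                        
                                        
                                        


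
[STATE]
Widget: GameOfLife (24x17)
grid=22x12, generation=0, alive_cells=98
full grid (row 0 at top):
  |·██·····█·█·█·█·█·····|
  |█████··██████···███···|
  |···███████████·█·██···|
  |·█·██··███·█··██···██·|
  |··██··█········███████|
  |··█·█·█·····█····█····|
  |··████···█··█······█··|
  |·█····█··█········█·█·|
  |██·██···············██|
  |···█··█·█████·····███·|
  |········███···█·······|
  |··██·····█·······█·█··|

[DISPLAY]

Gen: 0                  
·██·····█·█·█·█·█·····  
█████··██████···███···  
···███████████·█·██···  
·█·██··███·█··██···██·  
··██··█········███████  
··█·█·█·····█····█····  
··████···█··█······█··  
·█····█··█········█·█·  
██·██···············██  
···█··█·█████·····███·  
········███···█·······  
··██·····█·······█·█··  
                        
                        
                        
                        


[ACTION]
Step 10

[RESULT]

Gen: 10                 
······················  
······················  
················██····  
··············██··██··  
····················█·  
···············█·█·██·  
··················███·  
······██··············  
·····█··█·········███·  
······█·██········███·  
··················█···  
········██·········██·  
                        
                        
                        
                        


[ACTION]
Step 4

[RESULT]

Gen: 14                 
······················  
·················█····  
·················█····  
·················█····  
······················  
···················███  
·······██·············  
·······██·············  
······█···············  
······█··········█·█··  
······█·█········██···  
·······█··········█···  
                        
                        
                        
                        


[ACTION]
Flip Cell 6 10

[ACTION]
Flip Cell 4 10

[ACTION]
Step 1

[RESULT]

Gen: 15                 
······················  
······················  
················███···  
······················  
····················█·  
·········█··········█·  
·······███··········█·  
······█·██············  
······█···············  
·····██··········█····  
······█··········█·█··  
·······█·········██···  
                        
                        
                        
                        


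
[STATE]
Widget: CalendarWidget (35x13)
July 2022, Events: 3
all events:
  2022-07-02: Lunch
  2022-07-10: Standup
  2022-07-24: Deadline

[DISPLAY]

             July 2022             
Mo Tu We Th Fr Sa Su               
             1  2*  3              
 4  5  6  7  8  9 10*              
11 12 13 14 15 16 17               
18 19 20 21 22 23 24*              
25 26 27 28 29 30 31               
                                   
                                   
                                   
                                   
                                   
                                   


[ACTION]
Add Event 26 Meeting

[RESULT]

             July 2022             
Mo Tu We Th Fr Sa Su               
             1  2*  3              
 4  5  6  7  8  9 10*              
11 12 13 14 15 16 17               
18 19 20 21 22 23 24*              
25 26* 27 28 29 30 31              
                                   
                                   
                                   
                                   
                                   
                                   


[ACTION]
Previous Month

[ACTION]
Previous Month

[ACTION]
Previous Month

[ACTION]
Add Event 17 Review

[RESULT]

             April 2022            
Mo Tu We Th Fr Sa Su               
             1  2  3               
 4  5  6  7  8  9 10               
11 12 13 14 15 16 17*              
18 19 20 21 22 23 24               
25 26 27 28 29 30                  
                                   
                                   
                                   
                                   
                                   
                                   


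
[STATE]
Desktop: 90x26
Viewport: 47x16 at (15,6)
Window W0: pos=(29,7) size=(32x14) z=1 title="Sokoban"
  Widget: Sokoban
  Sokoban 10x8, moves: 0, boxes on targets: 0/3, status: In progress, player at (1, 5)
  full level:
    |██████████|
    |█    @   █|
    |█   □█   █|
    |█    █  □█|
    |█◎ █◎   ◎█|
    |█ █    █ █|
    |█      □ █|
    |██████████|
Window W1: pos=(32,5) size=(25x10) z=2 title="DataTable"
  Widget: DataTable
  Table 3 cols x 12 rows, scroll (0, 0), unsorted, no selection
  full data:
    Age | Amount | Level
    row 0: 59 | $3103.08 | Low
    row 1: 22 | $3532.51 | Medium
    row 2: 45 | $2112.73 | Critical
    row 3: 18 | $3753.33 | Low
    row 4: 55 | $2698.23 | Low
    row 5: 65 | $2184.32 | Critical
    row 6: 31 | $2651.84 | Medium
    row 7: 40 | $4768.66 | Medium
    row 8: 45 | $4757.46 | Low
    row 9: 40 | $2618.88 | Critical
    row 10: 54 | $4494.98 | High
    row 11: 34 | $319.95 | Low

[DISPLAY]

                 ┃ DataTable             ┃     
              ┏━━┠───────────────────────┨━━━┓ 
              ┃ S┃Age│Amount  │Level     ┃   ┃ 
              ┠──┃───┼────────┼────────  ┃───┨ 
              ┃██┃59 │$3103.08│Low       ┃   ┃ 
              ┃█ ┃22 │$3532.51│Medium    ┃   ┃ 
              ┃█ ┃45 │$2112.73│Critical  ┃   ┃ 
              ┃█ ┃18 │$3753.33│Low       ┃   ┃ 
              ┃█◎┗━━━━━━━━━━━━━━━━━━━━━━━┛   ┃ 
              ┃█ █    █ █                    ┃ 
              ┃█      □ █                    ┃ 
              ┃██████████                    ┃ 
              ┃Moves: 0  0/3                 ┃ 
              ┃                              ┃ 
              ┗━━━━━━━━━━━━━━━━━━━━━━━━━━━━━━┛ 
                                               


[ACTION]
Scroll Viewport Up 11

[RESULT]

                                               
                                               
                                               
                                               
                                               
                 ┏━━━━━━━━━━━━━━━━━━━━━━━┓     
                 ┃ DataTable             ┃     
              ┏━━┠───────────────────────┨━━━┓ 
              ┃ S┃Age│Amount  │Level     ┃   ┃ 
              ┠──┃───┼────────┼────────  ┃───┨ 
              ┃██┃59 │$3103.08│Low       ┃   ┃ 
              ┃█ ┃22 │$3532.51│Medium    ┃   ┃ 
              ┃█ ┃45 │$2112.73│Critical  ┃   ┃ 
              ┃█ ┃18 │$3753.33│Low       ┃   ┃ 
              ┃█◎┗━━━━━━━━━━━━━━━━━━━━━━━┛   ┃ 
              ┃█ █    █ █                    ┃ 


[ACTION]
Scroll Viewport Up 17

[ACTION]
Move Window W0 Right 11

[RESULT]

                                               
                                               
                                               
                                               
                                               
                 ┏━━━━━━━━━━━━━━━━━━━━━━━┓     
                 ┃ DataTable             ┃     
                 ┠───────────────────────┨━━━━━
                 ┃Age│Amount  │Level     ┃     
                 ┃───┼────────┼────────  ┃─────
                 ┃59 │$3103.08│Low       ┃     
                 ┃22 │$3532.51│Medium    ┃     
                 ┃45 │$2112.73│Critical  ┃     
                 ┃18 │$3753.33│Low       ┃     
                 ┗━━━━━━━━━━━━━━━━━━━━━━━┛     
                         ┃█ █    █ █           


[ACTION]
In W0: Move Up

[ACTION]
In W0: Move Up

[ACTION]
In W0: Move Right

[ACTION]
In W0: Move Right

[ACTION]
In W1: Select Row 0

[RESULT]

                                               
                                               
                                               
                                               
                                               
                 ┏━━━━━━━━━━━━━━━━━━━━━━━┓     
                 ┃ DataTable             ┃     
                 ┠───────────────────────┨━━━━━
                 ┃Age│Amount  │Level     ┃     
                 ┃───┼────────┼────────  ┃─────
                 ┃>9 │$3103.08│Low       ┃     
                 ┃22 │$3532.51│Medium    ┃     
                 ┃45 │$2112.73│Critical  ┃     
                 ┃18 │$3753.33│Low       ┃     
                 ┗━━━━━━━━━━━━━━━━━━━━━━━┛     
                         ┃█ █    █ █           


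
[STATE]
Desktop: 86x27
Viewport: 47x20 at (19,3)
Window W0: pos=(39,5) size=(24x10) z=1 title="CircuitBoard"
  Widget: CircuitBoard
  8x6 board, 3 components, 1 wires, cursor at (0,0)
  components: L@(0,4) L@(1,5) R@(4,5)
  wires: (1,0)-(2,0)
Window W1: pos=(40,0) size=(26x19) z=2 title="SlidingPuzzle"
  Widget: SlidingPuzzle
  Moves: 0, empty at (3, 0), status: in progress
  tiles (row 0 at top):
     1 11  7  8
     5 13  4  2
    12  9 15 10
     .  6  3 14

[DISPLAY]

                     ┃┌────┬────┬────┬────┐   ┃
                     ┃│  1 │ 11 │  7 │  8 │   ┃
                    ┏┃├────┼────┼────┼────┤   ┃
                    ┃┃│  5 │ 13 │  4 │  2 │   ┃
                    ┠┃├────┼────┼────┼────┤   ┃
                    ┃┃│ 12 │  9 │ 15 │ 10 │   ┃
                    ┃┃├────┼────┼────┼────┤   ┃
                    ┃┃│    │  6 │  3 │ 14 │   ┃
                    ┃┃└────┴────┴────┴────┘   ┃
                    ┃┃Moves: 0                ┃
                    ┃┃                        ┃
                    ┗┃                        ┃
                     ┃                        ┃
                     ┃                        ┃
                     ┃                        ┃
                     ┗━━━━━━━━━━━━━━━━━━━━━━━━┛
                                               
                                               
                                               
                                               


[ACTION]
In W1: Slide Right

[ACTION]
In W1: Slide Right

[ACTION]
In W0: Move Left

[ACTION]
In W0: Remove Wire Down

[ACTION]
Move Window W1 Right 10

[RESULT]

                               ┃┌────┬────┬────
                               ┃│  1 │ 11 │  7 
                    ┏━━━━━━━━━━┃├────┼────┼────
                    ┃ CircuitBo┃│  5 │ 13 │  4 
                    ┠──────────┃├────┼────┼────
                    ┃   0 1 2 3┃│ 12 │  9 │ 15 
                    ┃0  [.]    ┃├────┼────┼────
                    ┃          ┃│    │  6 │  3 
                    ┃1   ·     ┃└────┴────┴────
                    ┃    │     ┃Moves: 0       
                    ┃2   ·     ┃               
                    ┗━━━━━━━━━━┃               
                               ┃               
                               ┃               
                               ┃               
                               ┗━━━━━━━━━━━━━━━
                                               
                                               
                                               
                                               


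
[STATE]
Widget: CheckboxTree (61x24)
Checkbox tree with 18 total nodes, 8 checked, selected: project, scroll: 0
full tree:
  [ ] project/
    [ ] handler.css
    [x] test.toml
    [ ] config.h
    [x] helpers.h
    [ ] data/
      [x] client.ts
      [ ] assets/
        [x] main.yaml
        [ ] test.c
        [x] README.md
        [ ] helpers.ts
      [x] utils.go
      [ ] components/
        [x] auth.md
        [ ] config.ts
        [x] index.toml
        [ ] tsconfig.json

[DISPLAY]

>[-] project/                                                
   [ ] handler.css                                           
   [x] test.toml                                             
   [ ] config.h                                              
   [x] helpers.h                                             
   [-] data/                                                 
     [x] client.ts                                           
     [-] assets/                                             
       [x] main.yaml                                         
       [ ] test.c                                            
       [x] README.md                                         
       [ ] helpers.ts                                        
     [x] utils.go                                            
     [-] components/                                         
       [x] auth.md                                           
       [ ] config.ts                                         
       [x] index.toml                                        
       [ ] tsconfig.json                                     
                                                             
                                                             
                                                             
                                                             
                                                             
                                                             


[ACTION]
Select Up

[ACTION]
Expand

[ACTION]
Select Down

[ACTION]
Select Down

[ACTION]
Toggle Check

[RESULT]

 [-] project/                                                
   [ ] handler.css                                           
>  [ ] test.toml                                             
   [ ] config.h                                              
   [x] helpers.h                                             
   [-] data/                                                 
     [x] client.ts                                           
     [-] assets/                                             
       [x] main.yaml                                         
       [ ] test.c                                            
       [x] README.md                                         
       [ ] helpers.ts                                        
     [x] utils.go                                            
     [-] components/                                         
       [x] auth.md                                           
       [ ] config.ts                                         
       [x] index.toml                                        
       [ ] tsconfig.json                                     
                                                             
                                                             
                                                             
                                                             
                                                             
                                                             


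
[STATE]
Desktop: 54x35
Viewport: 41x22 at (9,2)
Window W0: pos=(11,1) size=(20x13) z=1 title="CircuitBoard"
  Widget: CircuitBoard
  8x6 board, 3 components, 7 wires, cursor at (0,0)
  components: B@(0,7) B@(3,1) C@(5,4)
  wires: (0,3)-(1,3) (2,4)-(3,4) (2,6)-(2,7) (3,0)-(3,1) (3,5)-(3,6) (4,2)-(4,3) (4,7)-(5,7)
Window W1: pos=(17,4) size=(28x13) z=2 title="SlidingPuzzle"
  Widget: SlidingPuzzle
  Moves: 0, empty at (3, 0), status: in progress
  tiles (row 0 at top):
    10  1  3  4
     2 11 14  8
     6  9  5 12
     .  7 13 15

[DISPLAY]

  ┃ CircuitBoard     ┃                   
  ┠──────────────────┨                   
  ┃   0 ┏━━━━━━━━━━━━━━━━━━━━━━━━━━┓     
  ┃0  [.┃ SlidingPuzzle            ┃     
  ┃     ┠──────────────────────────┨     
  ┃1    ┃┌────┬────┬────┬────┐     ┃     
  ┃     ┃│ 10 │  1 │  3 │  4 │     ┃     
  ┃2    ┃├────┼────┼────┼────┤     ┃     
  ┃     ┃│  2 │ 11 │ 14 │  8 │     ┃     
  ┃3   ·┃├────┼────┼────┼────┤     ┃     
  ┃     ┃│  6 │  9 │  5 │ 12 │     ┃     
  ┗━━━━━┃├────┼────┼────┼────┤     ┃     
        ┃│    │  7 │ 13 │ 15 │     ┃     
        ┃└────┴────┴────┴────┘     ┃     
        ┗━━━━━━━━━━━━━━━━━━━━━━━━━━┛     
                                         
                                         
                                         
                                         
                                         
                                         
                                         


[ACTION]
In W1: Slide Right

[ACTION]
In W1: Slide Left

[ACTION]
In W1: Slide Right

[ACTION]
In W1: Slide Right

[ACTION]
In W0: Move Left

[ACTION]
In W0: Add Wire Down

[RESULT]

  ┃ CircuitBoard     ┃                   
  ┠──────────────────┨                   
  ┃   0 ┏━━━━━━━━━━━━━━━━━━━━━━━━━━┓     
  ┃0  [.┃ SlidingPuzzle            ┃     
  ┃    │┠──────────────────────────┨     
  ┃1   ·┃┌────┬────┬────┬────┐     ┃     
  ┃     ┃│ 10 │  1 │  3 │  4 │     ┃     
  ┃2    ┃├────┼────┼────┼────┤     ┃     
  ┃     ┃│  2 │ 11 │ 14 │  8 │     ┃     
  ┃3   ·┃├────┼────┼────┼────┤     ┃     
  ┃     ┃│  6 │  9 │  5 │ 12 │     ┃     
  ┗━━━━━┃├────┼────┼────┼────┤     ┃     
        ┃│    │  7 │ 13 │ 15 │     ┃     
        ┃└────┴────┴────┴────┘     ┃     
        ┗━━━━━━━━━━━━━━━━━━━━━━━━━━┛     
                                         
                                         
                                         
                                         
                                         
                                         
                                         


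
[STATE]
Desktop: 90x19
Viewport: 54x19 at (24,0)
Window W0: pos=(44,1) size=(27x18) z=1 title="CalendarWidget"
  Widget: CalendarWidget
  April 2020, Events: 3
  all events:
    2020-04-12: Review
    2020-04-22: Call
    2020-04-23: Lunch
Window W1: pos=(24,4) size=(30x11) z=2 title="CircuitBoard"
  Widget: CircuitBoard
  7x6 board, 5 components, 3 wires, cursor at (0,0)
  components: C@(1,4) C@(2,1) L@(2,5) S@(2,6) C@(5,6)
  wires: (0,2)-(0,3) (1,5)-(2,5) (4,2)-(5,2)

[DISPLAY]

                                                      
                    ┏━━━━━━━━━━━━━━━━━━━━━━━━━┓       
                    ┃ CalendarWidget          ┃       
                    ┠─────────────────────────┨       
┏━━━━━━━━━━━━━━━━━━━━━━━━━━━━┓pril 2020       ┃       
┃ CircuitBoard               ┃Th Fr Sa Su     ┃       
┠────────────────────────────┨ 2  3  4  5     ┃       
┃   0 1 2 3 4 5 6            ┃ 9 10 11 12*    ┃       
┃0  [.]      · ─ ·           ┃16 17 18 19     ┃       
┃                            ┃ 23* 24 25 26   ┃       
┃1                   C   ·   ┃30              ┃       
┃                        │   ┃                ┃       
┃2       C               L   ┃                ┃       
┃                            ┃                ┃       
┗━━━━━━━━━━━━━━━━━━━━━━━━━━━━┛                ┃       
                    ┃                         ┃       
                    ┃                         ┃       
                    ┃                         ┃       
                    ┗━━━━━━━━━━━━━━━━━━━━━━━━━┛       


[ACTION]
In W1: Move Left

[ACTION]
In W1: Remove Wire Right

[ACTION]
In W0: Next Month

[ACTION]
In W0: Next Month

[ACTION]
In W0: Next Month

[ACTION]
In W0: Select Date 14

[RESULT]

                                                      
                    ┏━━━━━━━━━━━━━━━━━━━━━━━━━┓       
                    ┃ CalendarWidget          ┃       
                    ┠─────────────────────────┨       
┏━━━━━━━━━━━━━━━━━━━━━━━━━━━━┓uly 2020        ┃       
┃ CircuitBoard               ┃Th Fr Sa Su     ┃       
┠────────────────────────────┨ 2  3  4  5     ┃       
┃   0 1 2 3 4 5 6            ┃ 9 10 11 12     ┃       
┃0  [.]      · ─ ·           ┃5 16 17 18 19   ┃       
┃                            ┃23 24 25 26     ┃       
┃1                   C   ·   ┃30 31           ┃       
┃                        │   ┃                ┃       
┃2       C               L   ┃                ┃       
┃                            ┃                ┃       
┗━━━━━━━━━━━━━━━━━━━━━━━━━━━━┛                ┃       
                    ┃                         ┃       
                    ┃                         ┃       
                    ┃                         ┃       
                    ┗━━━━━━━━━━━━━━━━━━━━━━━━━┛       


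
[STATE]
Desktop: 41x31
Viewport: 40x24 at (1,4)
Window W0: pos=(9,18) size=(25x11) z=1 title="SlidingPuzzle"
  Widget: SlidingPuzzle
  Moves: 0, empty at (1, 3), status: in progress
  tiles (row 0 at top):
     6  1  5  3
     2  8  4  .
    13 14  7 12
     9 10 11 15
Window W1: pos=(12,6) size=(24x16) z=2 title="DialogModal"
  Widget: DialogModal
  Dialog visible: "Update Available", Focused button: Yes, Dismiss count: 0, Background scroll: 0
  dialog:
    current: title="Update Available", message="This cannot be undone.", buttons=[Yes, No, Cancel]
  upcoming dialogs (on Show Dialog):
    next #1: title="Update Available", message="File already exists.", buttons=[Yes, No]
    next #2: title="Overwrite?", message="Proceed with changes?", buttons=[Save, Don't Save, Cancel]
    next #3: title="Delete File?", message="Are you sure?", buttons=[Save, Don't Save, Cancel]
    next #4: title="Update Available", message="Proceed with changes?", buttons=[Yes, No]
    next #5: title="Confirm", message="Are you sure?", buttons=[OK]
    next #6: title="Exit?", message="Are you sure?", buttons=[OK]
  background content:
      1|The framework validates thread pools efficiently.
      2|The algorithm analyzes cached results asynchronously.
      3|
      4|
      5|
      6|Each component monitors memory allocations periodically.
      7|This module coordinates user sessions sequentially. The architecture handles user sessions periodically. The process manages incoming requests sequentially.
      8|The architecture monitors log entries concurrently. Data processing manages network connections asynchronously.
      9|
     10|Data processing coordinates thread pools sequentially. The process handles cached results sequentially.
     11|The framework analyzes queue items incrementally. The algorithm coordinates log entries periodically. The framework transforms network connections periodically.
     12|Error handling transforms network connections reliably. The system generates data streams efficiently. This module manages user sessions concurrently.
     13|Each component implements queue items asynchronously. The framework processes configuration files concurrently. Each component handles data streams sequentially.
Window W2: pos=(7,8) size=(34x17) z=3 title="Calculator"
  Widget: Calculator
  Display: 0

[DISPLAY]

                                        
                                        
           ┏━━━━━━━━━━━━━━━━━━━━━━┓     
           ┃ DialogModal          ┃     
      ┏━━━━━━━━━━━━━━━━━━━━━━━━━━━━━━━━┓
      ┃ Calculator                     ┃
      ┠────────────────────────────────┨
      ┃                               0┃
      ┃┌───┬───┬───┬───┐               ┃
      ┃│ 7 │ 8 │ 9 │ ÷ │               ┃
      ┃├───┼───┼───┼───┤               ┃
      ┃│ 4 │ 5 │ 6 │ × │               ┃
      ┃├───┼───┼───┼───┤               ┃
      ┃│ 1 │ 2 │ 3 │ - │               ┃
      ┃├───┼───┼───┼───┤               ┃
      ┃│ 0 │ . │ = │ + │               ┃
      ┃├───┼───┼───┼───┤               ┃
      ┃│ C │ MC│ MR│ M+│               ┃
      ┃└───┴───┴───┴───┘               ┃
      ┃                                ┃
      ┗━━━━━━━━━━━━━━━━━━━━━━━━━━━━━━━━┛
        ┃├────┼────┼────┼────┤  ┃       
        ┃│ 13 │ 14 │  7 │ 12 │  ┃       
        ┃├────┼────┼────┼────┤  ┃       


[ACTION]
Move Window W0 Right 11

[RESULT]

                                        
                                        
           ┏━━━━━━━━━━━━━━━━━━━━━━┓     
           ┃ DialogModal          ┃     
      ┏━━━━━━━━━━━━━━━━━━━━━━━━━━━━━━━━┓
      ┃ Calculator                     ┃
      ┠────────────────────────────────┨
      ┃                               0┃
      ┃┌───┬───┬───┬───┐               ┃
      ┃│ 7 │ 8 │ 9 │ ÷ │               ┃
      ┃├───┼───┼───┼───┤               ┃
      ┃│ 4 │ 5 │ 6 │ × │               ┃
      ┃├───┼───┼───┼───┤               ┃
      ┃│ 1 │ 2 │ 3 │ - │               ┃
      ┃├───┼───┼───┼───┤               ┃
      ┃│ 0 │ . │ = │ + │               ┃
      ┃├───┼───┼───┼───┤               ┃
      ┃│ C │ MC│ MR│ M+│               ┃
      ┃└───┴───┴───┴───┘               ┃
      ┃                                ┃
      ┗━━━━━━━━━━━━━━━━━━━━━━━━━━━━━━━━┛
               ┃├────┼────┼────┼────┤  ┃
               ┃│ 13 │ 14 │  7 │ 12 │  ┃
               ┃├────┼────┼────┼────┤  ┃


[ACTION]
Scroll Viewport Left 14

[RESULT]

                                        
                                        
            ┏━━━━━━━━━━━━━━━━━━━━━━┓    
            ┃ DialogModal          ┃    
       ┏━━━━━━━━━━━━━━━━━━━━━━━━━━━━━━━━
       ┃ Calculator                     
       ┠────────────────────────────────
       ┃                               0
       ┃┌───┬───┬───┬───┐               
       ┃│ 7 │ 8 │ 9 │ ÷ │               
       ┃├───┼───┼───┼───┤               
       ┃│ 4 │ 5 │ 6 │ × │               
       ┃├───┼───┼───┼───┤               
       ┃│ 1 │ 2 │ 3 │ - │               
       ┃├───┼───┼───┼───┤               
       ┃│ 0 │ . │ = │ + │               
       ┃├───┼───┼───┼───┤               
       ┃│ C │ MC│ MR│ M+│               
       ┃└───┴───┴───┴───┘               
       ┃                                
       ┗━━━━━━━━━━━━━━━━━━━━━━━━━━━━━━━━
                ┃├────┼────┼────┼────┤  
                ┃│ 13 │ 14 │  7 │ 12 │  
                ┃├────┼────┼────┼────┤  


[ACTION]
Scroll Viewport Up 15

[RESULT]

                                        
                                        
                                        
                                        
                                        
                                        
            ┏━━━━━━━━━━━━━━━━━━━━━━┓    
            ┃ DialogModal          ┃    
       ┏━━━━━━━━━━━━━━━━━━━━━━━━━━━━━━━━
       ┃ Calculator                     
       ┠────────────────────────────────
       ┃                               0
       ┃┌───┬───┬───┬───┐               
       ┃│ 7 │ 8 │ 9 │ ÷ │               
       ┃├───┼───┼───┼───┤               
       ┃│ 4 │ 5 │ 6 │ × │               
       ┃├───┼───┼───┼───┤               
       ┃│ 1 │ 2 │ 3 │ - │               
       ┃├───┼───┼───┼───┤               
       ┃│ 0 │ . │ = │ + │               
       ┃├───┼───┼───┼───┤               
       ┃│ C │ MC│ MR│ M+│               
       ┃└───┴───┴───┴───┘               
       ┃                                


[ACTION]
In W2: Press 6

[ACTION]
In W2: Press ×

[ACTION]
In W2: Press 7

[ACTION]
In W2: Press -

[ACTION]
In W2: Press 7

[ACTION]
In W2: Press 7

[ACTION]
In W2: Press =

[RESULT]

                                        
                                        
                                        
                                        
                                        
                                        
            ┏━━━━━━━━━━━━━━━━━━━━━━┓    
            ┃ DialogModal          ┃    
       ┏━━━━━━━━━━━━━━━━━━━━━━━━━━━━━━━━
       ┃ Calculator                     
       ┠────────────────────────────────
       ┃                             -35
       ┃┌───┬───┬───┬───┐               
       ┃│ 7 │ 8 │ 9 │ ÷ │               
       ┃├───┼───┼───┼───┤               
       ┃│ 4 │ 5 │ 6 │ × │               
       ┃├───┼───┼───┼───┤               
       ┃│ 1 │ 2 │ 3 │ - │               
       ┃├───┼───┼───┼───┤               
       ┃│ 0 │ . │ = │ + │               
       ┃├───┼───┼───┼───┤               
       ┃│ C │ MC│ MR│ M+│               
       ┃└───┴───┴───┴───┘               
       ┃                                
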